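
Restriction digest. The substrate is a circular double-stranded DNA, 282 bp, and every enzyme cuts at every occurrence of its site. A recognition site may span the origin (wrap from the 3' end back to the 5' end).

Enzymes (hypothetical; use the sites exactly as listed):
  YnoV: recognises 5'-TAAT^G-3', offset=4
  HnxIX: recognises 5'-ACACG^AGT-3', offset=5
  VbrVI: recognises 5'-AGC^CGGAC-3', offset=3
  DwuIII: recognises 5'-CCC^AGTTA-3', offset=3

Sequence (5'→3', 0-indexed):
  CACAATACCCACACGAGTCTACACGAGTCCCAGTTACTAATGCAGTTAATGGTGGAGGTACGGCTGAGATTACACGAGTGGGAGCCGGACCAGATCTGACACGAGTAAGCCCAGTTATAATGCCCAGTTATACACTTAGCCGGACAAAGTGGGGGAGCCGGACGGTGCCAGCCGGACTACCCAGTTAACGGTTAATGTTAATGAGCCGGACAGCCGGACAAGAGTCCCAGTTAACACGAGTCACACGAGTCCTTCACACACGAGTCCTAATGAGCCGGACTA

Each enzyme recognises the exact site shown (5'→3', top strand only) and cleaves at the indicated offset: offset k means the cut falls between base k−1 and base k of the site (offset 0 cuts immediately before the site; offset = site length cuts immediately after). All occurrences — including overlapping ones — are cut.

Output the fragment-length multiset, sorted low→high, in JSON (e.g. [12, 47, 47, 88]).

Scan for sites:
  YnoV TAATG/4: at [37, 46, 117, 192, 198, 267] ⇒ [41, 50, 121, 196, 202, 271]
  HnxIX ACACGAGT/5: at [10, 20, 71, 98, 233, 242, 257] ⇒ [15, 25, 76, 103, 238, 247, 262]
  VbrVI AGCCGGAC/3: at [82, 137, 155, 169, 203, 211, 272] ⇒ [85, 140, 158, 172, 206, 214, 275]
  DwuIII CCCAGTTA/3: at [28, 109, 122, 179, 225] ⇒ [31, 112, 125, 182, 228]

Pooled cuts: [15, 25, 31, 41, 50, 76, 85, 103, 112, 121, 125, 140, 158, 172, 182, 196, 202, 206, 214, 228, 238, 247, 262, 271, 275]

Fragment lengths:
  15→25: 10 bp
  25→31: 6 bp
  31→41: 10 bp
  41→50: 9 bp
  50→76: 26 bp
  76→85: 9 bp
  85→103: 18 bp
  103→112: 9 bp
  112→121: 9 bp
  121→125: 4 bp
  125→140: 15 bp
  140→158: 18 bp
  158→172: 14 bp
  172→182: 10 bp
  182→196: 14 bp
  196→202: 6 bp
  202→206: 4 bp
  206→214: 8 bp
  214→228: 14 bp
  228→238: 10 bp
  238→247: 9 bp
  247→262: 15 bp
  262→271: 9 bp
  271→275: 4 bp
  275→15 (wrap): 282-275+15 = 22 bp

[4,4,4,6,6,8,9,9,9,9,9,9,10,10,10,10,14,14,14,15,15,18,18,22,26]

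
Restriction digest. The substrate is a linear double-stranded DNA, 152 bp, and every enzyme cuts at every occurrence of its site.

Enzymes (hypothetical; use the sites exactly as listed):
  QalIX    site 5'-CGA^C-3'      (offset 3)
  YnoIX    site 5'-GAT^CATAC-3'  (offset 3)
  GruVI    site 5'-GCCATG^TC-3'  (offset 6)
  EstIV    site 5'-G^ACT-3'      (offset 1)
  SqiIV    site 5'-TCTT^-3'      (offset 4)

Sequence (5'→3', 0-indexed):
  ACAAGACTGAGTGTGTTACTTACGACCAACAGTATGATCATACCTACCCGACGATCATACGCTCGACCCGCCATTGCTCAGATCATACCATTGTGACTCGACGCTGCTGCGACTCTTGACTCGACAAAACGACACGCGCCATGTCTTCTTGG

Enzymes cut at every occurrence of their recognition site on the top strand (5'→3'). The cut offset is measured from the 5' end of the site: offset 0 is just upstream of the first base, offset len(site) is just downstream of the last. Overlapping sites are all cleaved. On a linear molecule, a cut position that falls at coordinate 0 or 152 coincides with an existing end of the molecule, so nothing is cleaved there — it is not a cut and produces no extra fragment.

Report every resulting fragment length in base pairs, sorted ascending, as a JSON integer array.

[1,1,2,3,4,4,5,5,6,6,8,10,11,11,12,13,13,17,20]

Per-enzyme occurrences:
  QalIX CGAC/3: at [22, 48, 63, 98, 109, 121, 129] ⇒ [25, 51, 66, 101, 112, 124, 132]
  YnoIX GATCATAC/3: at [35, 52, 80] ⇒ [38, 55, 83]
  GruVI GCCATGTC/6: at [137] ⇒ [143]
  EstIV GACT/1: at [4, 94, 110, 117] ⇒ [5, 95, 111, 118]
  SqiIV TCTT/4: at [113, 143, 146] ⇒ [117, 147, 150]

All cut coordinates (distinct, sorted): [5, 25, 38, 51, 55, 66, 83, 95, 101, 111, 112, 117, 118, 124, 132, 143, 147, 150]

Fragment lengths:
  [0,5): 5 bp
  [5,25): 20 bp
  [25,38): 13 bp
  [38,51): 13 bp
  [51,55): 4 bp
  [55,66): 11 bp
  [66,83): 17 bp
  [83,95): 12 bp
  [95,101): 6 bp
  [101,111): 10 bp
  [111,112): 1 bp
  [112,117): 5 bp
  [117,118): 1 bp
  [118,124): 6 bp
  [124,132): 8 bp
  [132,143): 11 bp
  [143,147): 4 bp
  [147,150): 3 bp
  [150,152): 2 bp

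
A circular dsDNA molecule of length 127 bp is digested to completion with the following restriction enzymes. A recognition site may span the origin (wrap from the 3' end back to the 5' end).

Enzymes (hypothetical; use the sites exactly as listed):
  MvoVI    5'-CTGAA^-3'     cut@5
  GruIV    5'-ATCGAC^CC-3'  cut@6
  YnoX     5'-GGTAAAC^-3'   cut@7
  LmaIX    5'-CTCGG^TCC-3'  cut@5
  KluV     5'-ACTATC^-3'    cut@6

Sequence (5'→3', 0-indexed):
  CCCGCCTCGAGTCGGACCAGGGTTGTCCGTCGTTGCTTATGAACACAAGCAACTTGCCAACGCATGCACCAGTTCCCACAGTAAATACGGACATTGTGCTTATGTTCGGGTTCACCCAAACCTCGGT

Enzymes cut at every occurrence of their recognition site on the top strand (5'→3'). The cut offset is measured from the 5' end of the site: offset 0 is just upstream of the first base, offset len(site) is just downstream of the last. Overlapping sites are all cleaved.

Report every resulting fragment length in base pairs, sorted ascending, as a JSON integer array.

Scan for sites:
  MvoVI (CTGAA, off=5): no sites
  GruIV (ATCGACCC, off=6): no sites
  YnoX (GGTAAAC, off=7): no sites
  LmaIX CTCGGTCC/5: at [121] ⇒ [126]
  KluV (ACTATC, off=6): no sites

Pooled cuts: [126]

Fragments:
  126→126 (wrap): 127-126+126 = 127 bp

[127]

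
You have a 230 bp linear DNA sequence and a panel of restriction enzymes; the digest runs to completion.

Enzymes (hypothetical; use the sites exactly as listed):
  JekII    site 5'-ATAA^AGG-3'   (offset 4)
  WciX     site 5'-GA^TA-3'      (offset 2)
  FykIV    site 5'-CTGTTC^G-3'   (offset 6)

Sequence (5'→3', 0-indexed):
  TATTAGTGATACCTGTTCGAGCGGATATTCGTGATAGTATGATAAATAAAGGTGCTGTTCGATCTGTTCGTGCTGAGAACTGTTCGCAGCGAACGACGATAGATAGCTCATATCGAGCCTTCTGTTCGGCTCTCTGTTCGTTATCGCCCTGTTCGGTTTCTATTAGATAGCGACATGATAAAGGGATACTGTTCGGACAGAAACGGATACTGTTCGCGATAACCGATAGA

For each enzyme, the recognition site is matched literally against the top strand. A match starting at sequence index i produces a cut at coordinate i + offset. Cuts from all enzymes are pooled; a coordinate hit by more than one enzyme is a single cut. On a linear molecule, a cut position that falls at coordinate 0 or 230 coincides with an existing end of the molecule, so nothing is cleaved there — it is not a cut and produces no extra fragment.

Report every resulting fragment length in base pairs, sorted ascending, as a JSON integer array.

Per-enzyme occurrences:
  JekII (ATAAAGG, off=4): starts [45, 177] → cuts [49, 181]
  WciX (GATA, off=2): starts [7, 23, 32, 40, 97, 101, 165, 176, 184, 205, 217, 224] → cuts [9, 25, 34, 42, 99, 103, 167, 178, 186, 207, 219, 226]
  FykIV (CTGTTCG, off=6): starts [12, 54, 63, 79, 121, 133, 148, 188, 209] → cuts [18, 60, 69, 85, 127, 139, 154, 194, 215]

All cut coordinates (distinct, sorted): [9, 18, 25, 34, 42, 49, 60, 69, 85, 99, 103, 127, 139, 154, 167, 178, 181, 186, 194, 207, 215, 219, 226]

Fragments:
  [0,9): 9 bp
  [9,18): 9 bp
  [18,25): 7 bp
  [25,34): 9 bp
  [34,42): 8 bp
  [42,49): 7 bp
  [49,60): 11 bp
  [60,69): 9 bp
  [69,85): 16 bp
  [85,99): 14 bp
  [99,103): 4 bp
  [103,127): 24 bp
  [127,139): 12 bp
  [139,154): 15 bp
  [154,167): 13 bp
  [167,178): 11 bp
  [178,181): 3 bp
  [181,186): 5 bp
  [186,194): 8 bp
  [194,207): 13 bp
  [207,215): 8 bp
  [215,219): 4 bp
  [219,226): 7 bp
  [226,230): 4 bp

[3,4,4,4,5,7,7,7,8,8,8,9,9,9,9,11,11,12,13,13,14,15,16,24]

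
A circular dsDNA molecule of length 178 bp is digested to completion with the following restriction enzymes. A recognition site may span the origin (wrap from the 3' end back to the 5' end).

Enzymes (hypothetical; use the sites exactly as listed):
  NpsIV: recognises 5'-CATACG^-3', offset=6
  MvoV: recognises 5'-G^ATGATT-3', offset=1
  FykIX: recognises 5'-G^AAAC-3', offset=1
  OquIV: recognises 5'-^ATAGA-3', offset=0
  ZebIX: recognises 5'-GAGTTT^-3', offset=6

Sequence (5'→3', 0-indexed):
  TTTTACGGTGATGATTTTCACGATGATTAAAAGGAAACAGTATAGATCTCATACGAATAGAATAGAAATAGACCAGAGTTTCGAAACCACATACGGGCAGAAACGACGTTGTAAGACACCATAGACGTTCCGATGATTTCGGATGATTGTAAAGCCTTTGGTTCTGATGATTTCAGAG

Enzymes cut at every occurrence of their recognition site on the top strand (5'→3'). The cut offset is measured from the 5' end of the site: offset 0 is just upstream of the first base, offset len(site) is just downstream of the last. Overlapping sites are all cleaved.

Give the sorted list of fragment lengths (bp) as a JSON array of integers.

[1,2,5,5,6,7,7,10,12,12,12,12,14,14,15,20,24]

Per-enzyme occurrences:
  NpsIV (CATACG, off=6): starts [49, 89] → cuts [55, 95]
  MvoV (GATGATT, off=1): starts [9, 21, 131, 141, 165] → cuts [10, 22, 132, 142, 166]
  FykIX (GAAAC, off=1): starts [33, 82, 99] → cuts [34, 83, 100]
  OquIV (ATAGA, off=0): starts [41, 56, 61, 67, 120] → cuts [41, 56, 61, 67, 120]
  ZebIX (GAGTTT, off=6): starts [75, 175] → cuts [3, 81]

Pooled cuts: [3, 10, 22, 34, 41, 55, 56, 61, 67, 81, 83, 95, 100, 120, 132, 142, 166]

Fragment lengths:
  3→10: 7 bp
  10→22: 12 bp
  22→34: 12 bp
  34→41: 7 bp
  41→55: 14 bp
  55→56: 1 bp
  56→61: 5 bp
  61→67: 6 bp
  67→81: 14 bp
  81→83: 2 bp
  83→95: 12 bp
  95→100: 5 bp
  100→120: 20 bp
  120→132: 12 bp
  132→142: 10 bp
  142→166: 24 bp
  166→3 (wrap): 178-166+3 = 15 bp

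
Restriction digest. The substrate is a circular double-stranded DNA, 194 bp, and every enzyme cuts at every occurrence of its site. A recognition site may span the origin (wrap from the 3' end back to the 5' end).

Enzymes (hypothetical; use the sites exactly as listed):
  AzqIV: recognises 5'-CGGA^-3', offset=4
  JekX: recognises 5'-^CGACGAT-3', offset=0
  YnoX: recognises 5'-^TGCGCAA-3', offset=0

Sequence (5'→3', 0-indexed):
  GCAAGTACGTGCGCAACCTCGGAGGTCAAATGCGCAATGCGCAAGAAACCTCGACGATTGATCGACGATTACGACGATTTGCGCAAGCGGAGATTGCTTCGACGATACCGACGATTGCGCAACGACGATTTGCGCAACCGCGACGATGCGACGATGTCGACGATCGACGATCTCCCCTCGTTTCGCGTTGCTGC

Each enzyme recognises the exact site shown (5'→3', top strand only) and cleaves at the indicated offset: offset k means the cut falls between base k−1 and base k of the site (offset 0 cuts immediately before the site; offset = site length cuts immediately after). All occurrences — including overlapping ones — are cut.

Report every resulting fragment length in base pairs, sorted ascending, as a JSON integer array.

[7,7,7,7,7,8,8,8,8,9,9,9,10,11,12,12,14,14,27]

Scan for sites:
  AzqIV CGGA/4: at [19, 87] ⇒ [23, 91]
  JekX CGACGAT/0: at [51, 62, 71, 99, 108, 122, 140, 148, 157, 164] ⇒ [51, 62, 71, 99, 108, 122, 140, 148, 157, 164]
  YnoX TGCGCAA/0: at [9, 30, 37, 79, 115, 130, 191] ⇒ [9, 30, 37, 79, 115, 130, 191]

All cut coordinates (distinct, sorted): [9, 23, 30, 37, 51, 62, 71, 79, 91, 99, 108, 115, 122, 130, 140, 148, 157, 164, 191]

Fragments:
  9→23: 14 bp
  23→30: 7 bp
  30→37: 7 bp
  37→51: 14 bp
  51→62: 11 bp
  62→71: 9 bp
  71→79: 8 bp
  79→91: 12 bp
  91→99: 8 bp
  99→108: 9 bp
  108→115: 7 bp
  115→122: 7 bp
  122→130: 8 bp
  130→140: 10 bp
  140→148: 8 bp
  148→157: 9 bp
  157→164: 7 bp
  164→191: 27 bp
  191→9 (wrap): 194-191+9 = 12 bp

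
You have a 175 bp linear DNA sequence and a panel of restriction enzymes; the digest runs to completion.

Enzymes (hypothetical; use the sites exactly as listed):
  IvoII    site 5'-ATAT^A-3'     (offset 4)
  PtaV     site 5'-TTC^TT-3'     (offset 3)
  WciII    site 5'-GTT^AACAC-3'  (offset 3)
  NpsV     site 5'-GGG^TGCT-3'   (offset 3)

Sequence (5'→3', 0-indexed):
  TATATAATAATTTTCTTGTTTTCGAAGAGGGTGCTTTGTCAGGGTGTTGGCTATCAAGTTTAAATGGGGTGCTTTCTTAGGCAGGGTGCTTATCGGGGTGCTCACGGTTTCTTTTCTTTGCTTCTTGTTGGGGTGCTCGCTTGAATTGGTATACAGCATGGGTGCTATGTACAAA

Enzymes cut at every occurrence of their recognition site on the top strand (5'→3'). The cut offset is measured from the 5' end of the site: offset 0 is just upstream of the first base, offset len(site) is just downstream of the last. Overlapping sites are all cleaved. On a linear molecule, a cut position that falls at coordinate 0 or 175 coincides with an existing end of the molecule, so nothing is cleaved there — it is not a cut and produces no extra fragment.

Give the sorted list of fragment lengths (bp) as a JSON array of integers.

Scan for sites:
  IvoII ATATA/4: at [1] ⇒ [5]
  PtaV TTCTT/3: at [12, 73, 108, 113, 121] ⇒ [15, 76, 111, 116, 124]
  WciII (GTTAACAC, off=3): no sites
  NpsV GGGTGCT/3: at [28, 66, 83, 95, 130, 159] ⇒ [31, 69, 86, 98, 133, 162]

Pooled cuts: [5, 15, 31, 69, 76, 86, 98, 111, 116, 124, 133, 162]

Fragment lengths:
  [0,5): 5 bp
  [5,15): 10 bp
  [15,31): 16 bp
  [31,69): 38 bp
  [69,76): 7 bp
  [76,86): 10 bp
  [86,98): 12 bp
  [98,111): 13 bp
  [111,116): 5 bp
  [116,124): 8 bp
  [124,133): 9 bp
  [133,162): 29 bp
  [162,175): 13 bp

[5,5,7,8,9,10,10,12,13,13,16,29,38]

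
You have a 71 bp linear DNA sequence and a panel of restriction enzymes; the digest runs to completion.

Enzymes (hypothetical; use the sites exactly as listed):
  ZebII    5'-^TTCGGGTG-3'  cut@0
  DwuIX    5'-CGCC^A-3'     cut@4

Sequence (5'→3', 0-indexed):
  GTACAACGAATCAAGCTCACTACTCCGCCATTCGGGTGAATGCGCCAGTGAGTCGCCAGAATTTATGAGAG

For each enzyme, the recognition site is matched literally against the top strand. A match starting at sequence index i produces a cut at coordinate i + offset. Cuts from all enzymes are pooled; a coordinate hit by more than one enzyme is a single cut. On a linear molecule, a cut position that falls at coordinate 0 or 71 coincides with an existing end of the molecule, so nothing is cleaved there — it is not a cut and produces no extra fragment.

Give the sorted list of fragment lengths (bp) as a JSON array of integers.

[1,11,14,16,29]

Site scan:
  ZebII (TTCGGGTG, off=0): starts [30] → cuts [30]
  DwuIX (CGCCA, off=4): starts [25, 42, 53] → cuts [29, 46, 57]

All cut coordinates (distinct, sorted): [29, 30, 46, 57]

Fragments:
  [0,29): 29 bp
  [29,30): 1 bp
  [30,46): 16 bp
  [46,57): 11 bp
  [57,71): 14 bp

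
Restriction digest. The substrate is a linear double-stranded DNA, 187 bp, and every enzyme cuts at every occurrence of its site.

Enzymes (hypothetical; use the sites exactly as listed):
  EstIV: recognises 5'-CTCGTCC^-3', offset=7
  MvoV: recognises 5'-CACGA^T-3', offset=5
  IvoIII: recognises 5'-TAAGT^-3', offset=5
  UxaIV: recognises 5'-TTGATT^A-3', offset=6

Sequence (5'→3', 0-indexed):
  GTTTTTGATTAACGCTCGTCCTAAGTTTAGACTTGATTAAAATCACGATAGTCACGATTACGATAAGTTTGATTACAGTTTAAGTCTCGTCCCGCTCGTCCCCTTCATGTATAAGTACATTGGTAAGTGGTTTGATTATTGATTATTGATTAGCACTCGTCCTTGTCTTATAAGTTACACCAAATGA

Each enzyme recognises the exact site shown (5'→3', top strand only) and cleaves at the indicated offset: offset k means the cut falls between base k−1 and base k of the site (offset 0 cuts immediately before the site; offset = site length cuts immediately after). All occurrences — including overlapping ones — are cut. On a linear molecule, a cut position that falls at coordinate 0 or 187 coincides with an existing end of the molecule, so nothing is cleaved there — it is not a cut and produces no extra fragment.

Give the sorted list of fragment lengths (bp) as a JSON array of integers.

[5,6,7,7,7,9,9,9,10,10,11,11,11,11,12,12,12,13,15]

Per-enzyme occurrences:
  EstIV (CTCGTCC, off=7): starts [14, 85, 94, 155] → cuts [21, 92, 101, 162]
  MvoV (CACGAT, off=5): starts [43, 52] → cuts [48, 57]
  IvoIII (TAAGT, off=5): starts [21, 63, 80, 111, 123, 170] → cuts [26, 68, 85, 116, 128, 175]
  UxaIV (TTGATTA, off=6): starts [4, 32, 68, 131, 138, 145] → cuts [10, 38, 74, 137, 144, 151]

Pooled cuts: [10, 21, 26, 38, 48, 57, 68, 74, 85, 92, 101, 116, 128, 137, 144, 151, 162, 175]

Fragment lengths:
  [0,10): 10 bp
  [10,21): 11 bp
  [21,26): 5 bp
  [26,38): 12 bp
  [38,48): 10 bp
  [48,57): 9 bp
  [57,68): 11 bp
  [68,74): 6 bp
  [74,85): 11 bp
  [85,92): 7 bp
  [92,101): 9 bp
  [101,116): 15 bp
  [116,128): 12 bp
  [128,137): 9 bp
  [137,144): 7 bp
  [144,151): 7 bp
  [151,162): 11 bp
  [162,175): 13 bp
  [175,187): 12 bp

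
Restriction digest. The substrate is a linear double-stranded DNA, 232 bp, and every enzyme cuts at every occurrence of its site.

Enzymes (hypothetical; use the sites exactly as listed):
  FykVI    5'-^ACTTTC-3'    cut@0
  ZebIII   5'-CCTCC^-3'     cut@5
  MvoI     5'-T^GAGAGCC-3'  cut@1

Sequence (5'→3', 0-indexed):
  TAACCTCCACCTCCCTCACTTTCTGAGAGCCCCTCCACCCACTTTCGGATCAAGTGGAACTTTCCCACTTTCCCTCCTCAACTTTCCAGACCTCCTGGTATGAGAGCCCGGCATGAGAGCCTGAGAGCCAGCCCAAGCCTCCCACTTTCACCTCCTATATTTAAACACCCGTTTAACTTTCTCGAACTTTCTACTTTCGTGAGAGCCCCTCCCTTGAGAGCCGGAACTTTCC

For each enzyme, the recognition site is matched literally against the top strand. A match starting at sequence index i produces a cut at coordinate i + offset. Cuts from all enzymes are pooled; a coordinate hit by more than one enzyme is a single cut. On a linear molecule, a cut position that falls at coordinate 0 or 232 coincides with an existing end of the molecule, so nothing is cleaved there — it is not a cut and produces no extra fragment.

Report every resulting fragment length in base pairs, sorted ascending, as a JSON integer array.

Per-enzyme occurrences:
  FykVI ACTTTC/0: at [17, 40, 58, 66, 80, 143, 175, 185, 192, 225] ⇒ [17, 40, 58, 66, 80, 143, 175, 185, 192, 225]
  ZebIII CCTCC/5: at [3, 9, 31, 72, 90, 137, 150, 207] ⇒ [8, 14, 36, 77, 95, 142, 155, 212]
  MvoI TGAGAGCC/1: at [23, 100, 113, 121, 199, 214] ⇒ [24, 101, 114, 122, 200, 215]

Pooled cuts: [8, 14, 17, 24, 36, 40, 58, 66, 77, 80, 95, 101, 114, 122, 142, 143, 155, 175, 185, 192, 200, 212, 215, 225]

Fragment lengths:
  [0,8): 8 bp
  [8,14): 6 bp
  [14,17): 3 bp
  [17,24): 7 bp
  [24,36): 12 bp
  [36,40): 4 bp
  [40,58): 18 bp
  [58,66): 8 bp
  [66,77): 11 bp
  [77,80): 3 bp
  [80,95): 15 bp
  [95,101): 6 bp
  [101,114): 13 bp
  [114,122): 8 bp
  [122,142): 20 bp
  [142,143): 1 bp
  [143,155): 12 bp
  [155,175): 20 bp
  [175,185): 10 bp
  [185,192): 7 bp
  [192,200): 8 bp
  [200,212): 12 bp
  [212,215): 3 bp
  [215,225): 10 bp
  [225,232): 7 bp

[1,3,3,3,4,6,6,7,7,7,8,8,8,8,10,10,11,12,12,12,13,15,18,20,20]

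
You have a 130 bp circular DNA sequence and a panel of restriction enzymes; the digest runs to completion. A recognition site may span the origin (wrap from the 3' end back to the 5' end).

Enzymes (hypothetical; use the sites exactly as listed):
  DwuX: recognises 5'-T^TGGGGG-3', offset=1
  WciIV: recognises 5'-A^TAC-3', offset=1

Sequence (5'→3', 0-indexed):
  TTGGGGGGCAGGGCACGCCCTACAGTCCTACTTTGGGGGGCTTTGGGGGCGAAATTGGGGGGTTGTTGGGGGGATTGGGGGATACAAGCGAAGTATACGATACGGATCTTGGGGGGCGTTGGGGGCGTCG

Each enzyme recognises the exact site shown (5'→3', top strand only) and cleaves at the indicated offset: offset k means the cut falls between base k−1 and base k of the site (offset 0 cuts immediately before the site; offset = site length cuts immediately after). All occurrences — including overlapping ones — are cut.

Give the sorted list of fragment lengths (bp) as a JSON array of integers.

Scan for sites:
  DwuX (TTGGGGG, off=1): starts [0, 32, 42, 54, 65, 74, 108, 118] → cuts [1, 33, 43, 55, 66, 75, 109, 119]
  WciIV (ATAC, off=1): starts [81, 94, 99] → cuts [82, 95, 100]

All cut coordinates (distinct, sorted): [1, 33, 43, 55, 66, 75, 82, 95, 100, 109, 119]

Fragments:
  1→33: 32 bp
  33→43: 10 bp
  43→55: 12 bp
  55→66: 11 bp
  66→75: 9 bp
  75→82: 7 bp
  82→95: 13 bp
  95→100: 5 bp
  100→109: 9 bp
  109→119: 10 bp
  119→1 (wrap): 130-119+1 = 12 bp

[5,7,9,9,10,10,11,12,12,13,32]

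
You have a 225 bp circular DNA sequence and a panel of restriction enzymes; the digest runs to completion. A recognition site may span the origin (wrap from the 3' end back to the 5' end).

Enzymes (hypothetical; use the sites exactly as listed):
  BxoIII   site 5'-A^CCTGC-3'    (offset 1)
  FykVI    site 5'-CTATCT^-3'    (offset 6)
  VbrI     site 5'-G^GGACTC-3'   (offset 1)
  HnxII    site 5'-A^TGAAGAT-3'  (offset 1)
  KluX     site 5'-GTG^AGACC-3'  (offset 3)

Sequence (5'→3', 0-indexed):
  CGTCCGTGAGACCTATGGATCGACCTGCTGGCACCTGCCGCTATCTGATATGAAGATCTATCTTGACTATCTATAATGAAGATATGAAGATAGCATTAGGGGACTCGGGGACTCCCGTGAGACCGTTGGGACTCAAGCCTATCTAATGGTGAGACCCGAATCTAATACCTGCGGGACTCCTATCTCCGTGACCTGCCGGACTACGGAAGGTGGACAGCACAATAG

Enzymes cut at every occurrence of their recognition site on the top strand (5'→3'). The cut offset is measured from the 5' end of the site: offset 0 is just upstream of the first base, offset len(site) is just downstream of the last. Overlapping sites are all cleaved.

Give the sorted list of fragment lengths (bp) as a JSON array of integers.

[4,4,6,6,7,8,8,9,9,10,11,12,13,13,15,16,16,16,42]

Per-enzyme occurrences:
  BxoIII (ACCTGC, off=1): starts [22, 32, 166, 190] → cuts [23, 33, 167, 191]
  FykVI (CTATCT, off=6): starts [40, 57, 66, 138, 179] → cuts [46, 63, 72, 144, 185]
  VbrI (GGGACTC, off=1): starts [99, 107, 127, 172] → cuts [100, 108, 128, 173]
  HnxII (ATGAAGAT, off=1): starts [49, 75, 83] → cuts [50, 76, 84]
  KluX (GTGAGACC, off=3): starts [5, 116, 148] → cuts [8, 119, 151]

Pooled cuts: [8, 23, 33, 46, 50, 63, 72, 76, 84, 100, 108, 119, 128, 144, 151, 167, 173, 185, 191]

Fragment lengths:
  8→23: 15 bp
  23→33: 10 bp
  33→46: 13 bp
  46→50: 4 bp
  50→63: 13 bp
  63→72: 9 bp
  72→76: 4 bp
  76→84: 8 bp
  84→100: 16 bp
  100→108: 8 bp
  108→119: 11 bp
  119→128: 9 bp
  128→144: 16 bp
  144→151: 7 bp
  151→167: 16 bp
  167→173: 6 bp
  173→185: 12 bp
  185→191: 6 bp
  191→8 (wrap): 225-191+8 = 42 bp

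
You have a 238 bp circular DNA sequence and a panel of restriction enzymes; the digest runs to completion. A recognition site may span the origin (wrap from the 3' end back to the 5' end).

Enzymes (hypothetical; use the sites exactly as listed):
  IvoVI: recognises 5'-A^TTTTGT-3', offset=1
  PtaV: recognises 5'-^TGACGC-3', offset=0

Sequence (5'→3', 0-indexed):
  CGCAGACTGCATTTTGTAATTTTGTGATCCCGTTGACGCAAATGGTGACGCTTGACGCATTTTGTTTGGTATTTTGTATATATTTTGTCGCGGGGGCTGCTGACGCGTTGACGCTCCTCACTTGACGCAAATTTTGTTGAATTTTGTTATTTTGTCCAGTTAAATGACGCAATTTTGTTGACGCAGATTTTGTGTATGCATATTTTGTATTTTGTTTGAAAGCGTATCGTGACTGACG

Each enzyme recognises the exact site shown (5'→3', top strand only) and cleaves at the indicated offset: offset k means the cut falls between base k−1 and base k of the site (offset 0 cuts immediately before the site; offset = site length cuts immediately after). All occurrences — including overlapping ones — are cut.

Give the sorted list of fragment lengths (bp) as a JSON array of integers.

[6,7,7,7,8,8,8,8,9,9,10,11,12,12,14,14,15,15,16,18,24]

Scan for sites:
  IvoVI ATTTTGT/1: at [10, 18, 58, 70, 81, 130, 140, 148, 171, 186, 201, 208] ⇒ [11, 19, 59, 71, 82, 131, 141, 149, 172, 187, 202, 209]
  PtaV TGACGC/0: at [33, 45, 52, 100, 108, 122, 164, 178, 233] ⇒ [33, 45, 52, 100, 108, 122, 164, 178, 233]

All cut coordinates (distinct, sorted): [11, 19, 33, 45, 52, 59, 71, 82, 100, 108, 122, 131, 141, 149, 164, 172, 178, 187, 202, 209, 233]

Fragments:
  11→19: 8 bp
  19→33: 14 bp
  33→45: 12 bp
  45→52: 7 bp
  52→59: 7 bp
  59→71: 12 bp
  71→82: 11 bp
  82→100: 18 bp
  100→108: 8 bp
  108→122: 14 bp
  122→131: 9 bp
  131→141: 10 bp
  141→149: 8 bp
  149→164: 15 bp
  164→172: 8 bp
  172→178: 6 bp
  178→187: 9 bp
  187→202: 15 bp
  202→209: 7 bp
  209→233: 24 bp
  233→11 (wrap): 238-233+11 = 16 bp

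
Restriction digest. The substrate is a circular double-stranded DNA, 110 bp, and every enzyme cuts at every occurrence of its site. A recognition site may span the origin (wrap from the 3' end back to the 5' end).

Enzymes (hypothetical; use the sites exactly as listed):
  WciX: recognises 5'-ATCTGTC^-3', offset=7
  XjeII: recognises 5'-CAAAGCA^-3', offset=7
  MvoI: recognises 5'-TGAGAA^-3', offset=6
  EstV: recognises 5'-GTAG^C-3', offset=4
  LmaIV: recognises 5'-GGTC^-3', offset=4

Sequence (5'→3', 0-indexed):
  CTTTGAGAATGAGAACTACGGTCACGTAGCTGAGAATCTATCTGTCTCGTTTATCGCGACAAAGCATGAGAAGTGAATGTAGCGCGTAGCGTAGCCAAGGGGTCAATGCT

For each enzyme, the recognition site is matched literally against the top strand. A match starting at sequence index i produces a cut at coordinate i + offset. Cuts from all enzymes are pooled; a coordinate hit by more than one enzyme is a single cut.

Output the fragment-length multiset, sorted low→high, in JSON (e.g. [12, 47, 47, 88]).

Scan for sites:
  WciX ATCTGTC/7: at [39] ⇒ [46]
  XjeII CAAAGCA/7: at [59] ⇒ [66]
  MvoI TGAGAA/6: at [3, 9, 30, 66] ⇒ [9, 15, 36, 72]
  EstV GTAGC/4: at [25, 78, 85, 90] ⇒ [29, 82, 89, 94]
  LmaIV GGTC/4: at [19, 100] ⇒ [23, 104]

Pooled cuts: [9, 15, 23, 29, 36, 46, 66, 72, 82, 89, 94, 104]

Fragment lengths:
  9→15: 6 bp
  15→23: 8 bp
  23→29: 6 bp
  29→36: 7 bp
  36→46: 10 bp
  46→66: 20 bp
  66→72: 6 bp
  72→82: 10 bp
  82→89: 7 bp
  89→94: 5 bp
  94→104: 10 bp
  104→9 (wrap): 110-104+9 = 15 bp

[5,6,6,6,7,7,8,10,10,10,15,20]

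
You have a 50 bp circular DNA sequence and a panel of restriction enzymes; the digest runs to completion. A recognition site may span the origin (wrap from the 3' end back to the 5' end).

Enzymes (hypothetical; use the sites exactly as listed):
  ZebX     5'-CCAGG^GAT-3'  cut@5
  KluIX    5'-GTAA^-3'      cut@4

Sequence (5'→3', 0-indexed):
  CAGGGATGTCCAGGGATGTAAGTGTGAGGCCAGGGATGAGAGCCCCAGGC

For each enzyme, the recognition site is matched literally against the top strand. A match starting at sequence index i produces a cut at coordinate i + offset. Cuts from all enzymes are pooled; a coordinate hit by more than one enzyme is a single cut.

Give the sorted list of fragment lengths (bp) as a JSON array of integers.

Scan for sites:
  ZebX CCAGGGAT/5: at [9, 29, 49] ⇒ [4, 14, 34]
  KluIX GTAA/4: at [17] ⇒ [21]

All cut coordinates (distinct, sorted): [4, 14, 21, 34]

Fragment lengths:
  4→14: 10 bp
  14→21: 7 bp
  21→34: 13 bp
  34→4 (wrap): 50-34+4 = 20 bp

[7,10,13,20]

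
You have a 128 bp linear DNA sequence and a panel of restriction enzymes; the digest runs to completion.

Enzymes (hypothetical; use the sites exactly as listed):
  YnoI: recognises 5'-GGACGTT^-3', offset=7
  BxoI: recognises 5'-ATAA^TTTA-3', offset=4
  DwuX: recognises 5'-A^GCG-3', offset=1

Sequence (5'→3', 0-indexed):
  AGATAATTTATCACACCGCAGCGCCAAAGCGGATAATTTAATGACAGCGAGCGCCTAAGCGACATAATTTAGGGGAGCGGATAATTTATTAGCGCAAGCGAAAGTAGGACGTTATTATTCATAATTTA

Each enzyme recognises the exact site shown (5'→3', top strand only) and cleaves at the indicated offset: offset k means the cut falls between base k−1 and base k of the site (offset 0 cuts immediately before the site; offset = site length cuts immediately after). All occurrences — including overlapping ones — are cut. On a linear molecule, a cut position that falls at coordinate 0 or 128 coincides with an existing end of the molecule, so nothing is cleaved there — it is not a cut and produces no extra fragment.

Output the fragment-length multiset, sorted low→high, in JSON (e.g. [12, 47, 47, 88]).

Site scan:
  YnoI GGACGTT/7: at [106] ⇒ [113]
  BxoI ATAATTTA/4: at [2, 32, 63, 80, 120] ⇒ [6, 36, 67, 84, 124]
  DwuX AGCG/1: at [19, 27, 45, 49, 57, 75, 90, 96] ⇒ [20, 28, 46, 50, 58, 76, 91, 97]

Pooled cuts: [6, 20, 28, 36, 46, 50, 58, 67, 76, 84, 91, 97, 113, 124]

Fragment lengths:
  [0,6): 6 bp
  [6,20): 14 bp
  [20,28): 8 bp
  [28,36): 8 bp
  [36,46): 10 bp
  [46,50): 4 bp
  [50,58): 8 bp
  [58,67): 9 bp
  [67,76): 9 bp
  [76,84): 8 bp
  [84,91): 7 bp
  [91,97): 6 bp
  [97,113): 16 bp
  [113,124): 11 bp
  [124,128): 4 bp

[4,4,6,6,7,8,8,8,8,9,9,10,11,14,16]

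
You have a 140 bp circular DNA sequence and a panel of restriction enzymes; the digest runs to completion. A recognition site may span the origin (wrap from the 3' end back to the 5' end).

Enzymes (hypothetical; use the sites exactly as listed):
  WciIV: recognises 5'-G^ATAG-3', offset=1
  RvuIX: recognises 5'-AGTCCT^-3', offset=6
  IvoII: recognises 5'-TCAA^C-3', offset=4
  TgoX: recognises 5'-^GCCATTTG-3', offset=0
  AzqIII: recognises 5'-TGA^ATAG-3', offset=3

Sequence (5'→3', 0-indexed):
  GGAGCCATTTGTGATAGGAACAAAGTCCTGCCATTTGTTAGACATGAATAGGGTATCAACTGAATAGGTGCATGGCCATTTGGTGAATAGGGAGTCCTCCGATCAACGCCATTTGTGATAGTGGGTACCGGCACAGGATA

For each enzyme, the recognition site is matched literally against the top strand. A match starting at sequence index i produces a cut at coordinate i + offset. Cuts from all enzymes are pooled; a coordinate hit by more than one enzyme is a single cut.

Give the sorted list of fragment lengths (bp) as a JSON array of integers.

Per-enzyme occurrences:
  WciIV GATAG/1: at [12, 116, 136] ⇒ [13, 117, 137]
  RvuIX AGTCCT/6: at [23, 92] ⇒ [29, 98]
  IvoII TCAAC/4: at [55, 102] ⇒ [59, 106]
  TgoX GCCATTTG/0: at [3, 29, 74, 107] ⇒ [3, 29, 74, 107]
  AzqIII TGAATAG/3: at [44, 60, 83] ⇒ [47, 63, 86]

All cut coordinates (distinct, sorted): [3, 13, 29, 47, 59, 63, 74, 86, 98, 106, 107, 117, 137]

Fragments:
  3→13: 10 bp
  13→29: 16 bp
  29→47: 18 bp
  47→59: 12 bp
  59→63: 4 bp
  63→74: 11 bp
  74→86: 12 bp
  86→98: 12 bp
  98→106: 8 bp
  106→107: 1 bp
  107→117: 10 bp
  117→137: 20 bp
  137→3 (wrap): 140-137+3 = 6 bp

[1,4,6,8,10,10,11,12,12,12,16,18,20]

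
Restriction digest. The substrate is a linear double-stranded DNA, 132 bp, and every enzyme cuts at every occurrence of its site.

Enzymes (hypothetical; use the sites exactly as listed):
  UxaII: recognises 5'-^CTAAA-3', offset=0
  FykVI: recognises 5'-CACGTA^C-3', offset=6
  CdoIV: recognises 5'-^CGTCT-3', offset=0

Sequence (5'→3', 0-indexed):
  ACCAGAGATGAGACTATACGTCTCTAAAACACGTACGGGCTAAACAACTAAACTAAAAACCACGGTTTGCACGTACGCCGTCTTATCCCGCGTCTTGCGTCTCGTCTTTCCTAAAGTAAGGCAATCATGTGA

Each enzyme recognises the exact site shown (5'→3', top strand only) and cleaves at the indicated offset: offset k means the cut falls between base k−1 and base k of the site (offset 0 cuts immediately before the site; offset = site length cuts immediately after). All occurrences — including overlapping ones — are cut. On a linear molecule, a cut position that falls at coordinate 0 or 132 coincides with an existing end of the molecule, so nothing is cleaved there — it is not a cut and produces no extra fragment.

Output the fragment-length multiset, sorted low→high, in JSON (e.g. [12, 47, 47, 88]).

[3,4,5,5,5,7,8,8,12,12,18,22,23]

Site scan:
  UxaII (CTAAA, off=0): starts [23, 39, 47, 52, 110] → cuts [23, 39, 47, 52, 110]
  FykVI (CACGTAC, off=6): starts [29, 69] → cuts [35, 75]
  CdoIV (CGTCT, off=0): starts [18, 78, 90, 97, 102] → cuts [18, 78, 90, 97, 102]

All cut coordinates (distinct, sorted): [18, 23, 35, 39, 47, 52, 75, 78, 90, 97, 102, 110]

Fragment lengths:
  [0,18): 18 bp
  [18,23): 5 bp
  [23,35): 12 bp
  [35,39): 4 bp
  [39,47): 8 bp
  [47,52): 5 bp
  [52,75): 23 bp
  [75,78): 3 bp
  [78,90): 12 bp
  [90,97): 7 bp
  [97,102): 5 bp
  [102,110): 8 bp
  [110,132): 22 bp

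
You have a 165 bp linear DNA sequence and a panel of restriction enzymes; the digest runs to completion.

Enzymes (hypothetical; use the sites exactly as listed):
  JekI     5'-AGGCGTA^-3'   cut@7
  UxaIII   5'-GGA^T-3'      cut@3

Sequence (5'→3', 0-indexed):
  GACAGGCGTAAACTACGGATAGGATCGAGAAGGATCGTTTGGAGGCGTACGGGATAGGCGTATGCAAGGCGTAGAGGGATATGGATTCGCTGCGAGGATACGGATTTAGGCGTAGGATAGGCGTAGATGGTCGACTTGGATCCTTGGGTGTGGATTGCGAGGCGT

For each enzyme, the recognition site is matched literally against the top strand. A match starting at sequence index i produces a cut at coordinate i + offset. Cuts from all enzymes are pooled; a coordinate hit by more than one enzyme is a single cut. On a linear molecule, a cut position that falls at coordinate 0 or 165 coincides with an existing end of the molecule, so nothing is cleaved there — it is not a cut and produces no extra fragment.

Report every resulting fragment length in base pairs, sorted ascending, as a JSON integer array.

Scan for sites:
  JekI AGGCGTA/7: at [3, 42, 55, 66, 107, 118] ⇒ [10, 49, 62, 73, 114, 125]
  UxaIII GGAT/3: at [16, 21, 31, 51, 76, 82, 95, 101, 114, 137, 151] ⇒ [19, 24, 34, 54, 79, 85, 98, 104, 117, 140, 154]

All cut coordinates (distinct, sorted): [10, 19, 24, 34, 49, 54, 62, 73, 79, 85, 98, 104, 114, 117, 125, 140, 154]

Fragments:
  [0,10): 10 bp
  [10,19): 9 bp
  [19,24): 5 bp
  [24,34): 10 bp
  [34,49): 15 bp
  [49,54): 5 bp
  [54,62): 8 bp
  [62,73): 11 bp
  [73,79): 6 bp
  [79,85): 6 bp
  [85,98): 13 bp
  [98,104): 6 bp
  [104,114): 10 bp
  [114,117): 3 bp
  [117,125): 8 bp
  [125,140): 15 bp
  [140,154): 14 bp
  [154,165): 11 bp

[3,5,5,6,6,6,8,8,9,10,10,10,11,11,13,14,15,15]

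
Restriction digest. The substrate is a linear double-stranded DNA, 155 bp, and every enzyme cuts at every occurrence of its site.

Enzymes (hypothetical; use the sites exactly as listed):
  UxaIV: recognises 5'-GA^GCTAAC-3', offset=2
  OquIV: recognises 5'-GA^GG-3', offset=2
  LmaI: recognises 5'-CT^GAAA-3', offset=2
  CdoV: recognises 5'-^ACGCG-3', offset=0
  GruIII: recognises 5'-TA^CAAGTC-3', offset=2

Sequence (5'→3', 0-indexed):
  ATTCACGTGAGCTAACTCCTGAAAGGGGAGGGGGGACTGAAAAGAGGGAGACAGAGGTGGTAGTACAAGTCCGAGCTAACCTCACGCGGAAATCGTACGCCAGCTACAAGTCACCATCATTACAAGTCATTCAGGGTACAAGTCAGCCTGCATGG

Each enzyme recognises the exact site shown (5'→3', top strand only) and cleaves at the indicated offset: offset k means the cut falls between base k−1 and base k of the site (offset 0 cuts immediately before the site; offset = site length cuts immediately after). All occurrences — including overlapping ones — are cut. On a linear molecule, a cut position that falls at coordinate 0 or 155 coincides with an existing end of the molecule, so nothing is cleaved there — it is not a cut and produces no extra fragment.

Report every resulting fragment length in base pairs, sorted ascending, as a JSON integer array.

Site scan:
  UxaIV GAGCTAAC/2: at [8, 72] ⇒ [10, 74]
  OquIV GAGG/2: at [27, 43, 53] ⇒ [29, 45, 55]
  LmaI CTGAAA/2: at [18, 36] ⇒ [20, 38]
  CdoV ACGCG/0: at [83] ⇒ [83]
  GruIII TACAAGTC/2: at [63, 104, 120, 136] ⇒ [65, 106, 122, 138]

All cut coordinates (distinct, sorted): [10, 20, 29, 38, 45, 55, 65, 74, 83, 106, 122, 138]

Fragments:
  [0,10): 10 bp
  [10,20): 10 bp
  [20,29): 9 bp
  [29,38): 9 bp
  [38,45): 7 bp
  [45,55): 10 bp
  [55,65): 10 bp
  [65,74): 9 bp
  [74,83): 9 bp
  [83,106): 23 bp
  [106,122): 16 bp
  [122,138): 16 bp
  [138,155): 17 bp

[7,9,9,9,9,10,10,10,10,16,16,17,23]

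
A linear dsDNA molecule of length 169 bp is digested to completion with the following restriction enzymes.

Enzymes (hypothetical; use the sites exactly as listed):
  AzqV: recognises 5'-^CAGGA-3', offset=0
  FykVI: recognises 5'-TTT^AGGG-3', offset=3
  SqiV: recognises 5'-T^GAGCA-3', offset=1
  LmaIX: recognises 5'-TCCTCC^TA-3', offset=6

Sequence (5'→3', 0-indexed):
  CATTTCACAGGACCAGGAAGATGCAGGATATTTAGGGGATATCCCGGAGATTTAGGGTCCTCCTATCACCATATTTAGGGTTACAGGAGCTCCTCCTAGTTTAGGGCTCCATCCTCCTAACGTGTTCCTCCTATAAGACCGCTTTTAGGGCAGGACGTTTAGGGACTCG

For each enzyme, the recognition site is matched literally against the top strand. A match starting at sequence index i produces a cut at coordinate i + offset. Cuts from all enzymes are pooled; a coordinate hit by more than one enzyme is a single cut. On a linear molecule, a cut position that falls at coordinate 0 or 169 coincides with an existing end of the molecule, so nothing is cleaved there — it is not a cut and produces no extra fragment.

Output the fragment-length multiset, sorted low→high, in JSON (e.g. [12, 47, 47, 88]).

Site scan:
  AzqV (CAGGA, off=0): starts [7, 13, 23, 83, 150] → cuts [7, 13, 23, 83, 150]
  FykVI (TTTAGGG, off=3): starts [30, 50, 73, 99, 143, 157] → cuts [33, 53, 76, 102, 146, 160]
  SqiV (TGAGCA, off=1): no sites
  LmaIX (TCCTCCTA, off=6): starts [57, 90, 111, 125] → cuts [63, 96, 117, 131]

All cut coordinates (distinct, sorted): [7, 13, 23, 33, 53, 63, 76, 83, 96, 102, 117, 131, 146, 150, 160]

Fragments:
  [0,7): 7 bp
  [7,13): 6 bp
  [13,23): 10 bp
  [23,33): 10 bp
  [33,53): 20 bp
  [53,63): 10 bp
  [63,76): 13 bp
  [76,83): 7 bp
  [83,96): 13 bp
  [96,102): 6 bp
  [102,117): 15 bp
  [117,131): 14 bp
  [131,146): 15 bp
  [146,150): 4 bp
  [150,160): 10 bp
  [160,169): 9 bp

[4,6,6,7,7,9,10,10,10,10,13,13,14,15,15,20]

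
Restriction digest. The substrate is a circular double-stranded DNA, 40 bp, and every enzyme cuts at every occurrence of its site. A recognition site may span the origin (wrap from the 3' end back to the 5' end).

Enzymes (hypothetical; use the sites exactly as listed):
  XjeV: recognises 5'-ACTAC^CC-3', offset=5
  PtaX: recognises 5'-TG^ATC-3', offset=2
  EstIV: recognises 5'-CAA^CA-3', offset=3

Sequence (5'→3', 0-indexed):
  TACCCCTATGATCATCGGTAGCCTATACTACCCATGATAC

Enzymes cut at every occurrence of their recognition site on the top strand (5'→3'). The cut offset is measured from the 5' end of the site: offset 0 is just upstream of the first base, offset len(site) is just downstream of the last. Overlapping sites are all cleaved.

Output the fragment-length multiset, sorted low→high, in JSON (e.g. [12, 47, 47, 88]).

Site scan:
  XjeV (ACTACCC, off=5): starts [26, 38] → cuts [3, 31]
  PtaX (TGATC, off=2): starts [8] → cuts [10]
  EstIV (CAACA, off=3): no sites

All cut coordinates (distinct, sorted): [3, 10, 31]

Fragments:
  3→10: 7 bp
  10→31: 21 bp
  31→3 (wrap): 40-31+3 = 12 bp

[7,12,21]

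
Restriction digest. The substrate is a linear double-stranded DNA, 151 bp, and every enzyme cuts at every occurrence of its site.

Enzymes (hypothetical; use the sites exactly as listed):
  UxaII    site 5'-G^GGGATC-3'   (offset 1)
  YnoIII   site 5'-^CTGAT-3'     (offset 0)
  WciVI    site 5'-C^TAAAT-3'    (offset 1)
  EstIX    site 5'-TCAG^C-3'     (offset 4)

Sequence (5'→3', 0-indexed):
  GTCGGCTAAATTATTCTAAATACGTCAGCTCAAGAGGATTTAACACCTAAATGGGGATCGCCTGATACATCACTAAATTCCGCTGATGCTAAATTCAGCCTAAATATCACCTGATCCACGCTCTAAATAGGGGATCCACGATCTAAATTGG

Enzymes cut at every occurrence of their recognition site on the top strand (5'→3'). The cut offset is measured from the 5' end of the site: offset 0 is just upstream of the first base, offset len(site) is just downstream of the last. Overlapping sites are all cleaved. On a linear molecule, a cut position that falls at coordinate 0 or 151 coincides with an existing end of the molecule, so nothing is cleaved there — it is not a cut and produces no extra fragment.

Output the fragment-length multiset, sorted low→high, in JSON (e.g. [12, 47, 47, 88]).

[2,6,6,7,7,8,8,9,9,10,10,12,12,13,13,19]

Per-enzyme occurrences:
  UxaII GGGGATC/1: at [52, 129] ⇒ [53, 130]
  YnoIII CTGAT/0: at [61, 82, 110] ⇒ [61, 82, 110]
  WciVI CTAAAT/1: at [5, 15, 46, 72, 88, 99, 122, 142] ⇒ [6, 16, 47, 73, 89, 100, 123, 143]
  EstIX TCAGC/4: at [24, 94] ⇒ [28, 98]

Pooled cuts: [6, 16, 28, 47, 53, 61, 73, 82, 89, 98, 100, 110, 123, 130, 143]

Fragments:
  [0,6): 6 bp
  [6,16): 10 bp
  [16,28): 12 bp
  [28,47): 19 bp
  [47,53): 6 bp
  [53,61): 8 bp
  [61,73): 12 bp
  [73,82): 9 bp
  [82,89): 7 bp
  [89,98): 9 bp
  [98,100): 2 bp
  [100,110): 10 bp
  [110,123): 13 bp
  [123,130): 7 bp
  [130,143): 13 bp
  [143,151): 8 bp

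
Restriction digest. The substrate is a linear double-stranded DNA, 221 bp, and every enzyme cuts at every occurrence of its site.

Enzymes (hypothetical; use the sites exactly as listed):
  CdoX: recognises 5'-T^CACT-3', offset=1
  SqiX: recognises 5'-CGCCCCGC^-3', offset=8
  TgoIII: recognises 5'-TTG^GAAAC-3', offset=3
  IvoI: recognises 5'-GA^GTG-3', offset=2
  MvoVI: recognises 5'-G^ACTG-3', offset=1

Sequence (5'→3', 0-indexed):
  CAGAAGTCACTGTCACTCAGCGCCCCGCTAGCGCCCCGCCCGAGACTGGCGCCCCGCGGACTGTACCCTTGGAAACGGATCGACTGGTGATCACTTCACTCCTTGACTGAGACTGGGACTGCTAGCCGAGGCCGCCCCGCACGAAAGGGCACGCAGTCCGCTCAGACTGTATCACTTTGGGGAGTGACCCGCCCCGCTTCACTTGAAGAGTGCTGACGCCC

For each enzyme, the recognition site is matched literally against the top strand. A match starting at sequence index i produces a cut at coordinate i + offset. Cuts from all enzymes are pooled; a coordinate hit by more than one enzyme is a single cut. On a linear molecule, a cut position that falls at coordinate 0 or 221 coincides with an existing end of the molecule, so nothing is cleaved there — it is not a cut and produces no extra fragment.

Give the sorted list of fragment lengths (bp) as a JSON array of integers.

[2,2,5,5,6,6,6,7,7,9,9,10,11,11,11,12,12,13,14,15,23,25]

Scan for sites:
  CdoX (TCACT, off=1): starts [6, 12, 90, 95, 171, 198] → cuts [7, 13, 91, 96, 172, 199]
  SqiX (CGCCCCGC, off=8): starts [20, 31, 49, 132, 189] → cuts [28, 39, 57, 140, 197]
  TgoIII (TTGGAAAC, off=3): starts [68] → cuts [71]
  IvoI (GAGTG, off=2): starts [181, 207] → cuts [183, 209]
  MvoVI (GACTG, off=1): starts [43, 58, 81, 104, 110, 116, 164] → cuts [44, 59, 82, 105, 111, 117, 165]

Pooled cuts: [7, 13, 28, 39, 44, 57, 59, 71, 82, 91, 96, 105, 111, 117, 140, 165, 172, 183, 197, 199, 209]

Fragments:
  [0,7): 7 bp
  [7,13): 6 bp
  [13,28): 15 bp
  [28,39): 11 bp
  [39,44): 5 bp
  [44,57): 13 bp
  [57,59): 2 bp
  [59,71): 12 bp
  [71,82): 11 bp
  [82,91): 9 bp
  [91,96): 5 bp
  [96,105): 9 bp
  [105,111): 6 bp
  [111,117): 6 bp
  [117,140): 23 bp
  [140,165): 25 bp
  [165,172): 7 bp
  [172,183): 11 bp
  [183,197): 14 bp
  [197,199): 2 bp
  [199,209): 10 bp
  [209,221): 12 bp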